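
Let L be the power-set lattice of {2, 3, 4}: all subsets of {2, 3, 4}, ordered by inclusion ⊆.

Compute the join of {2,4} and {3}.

{2,3,4}

Under ⊆, join is union: {2,4} ∪ {3} = {2,3,4}.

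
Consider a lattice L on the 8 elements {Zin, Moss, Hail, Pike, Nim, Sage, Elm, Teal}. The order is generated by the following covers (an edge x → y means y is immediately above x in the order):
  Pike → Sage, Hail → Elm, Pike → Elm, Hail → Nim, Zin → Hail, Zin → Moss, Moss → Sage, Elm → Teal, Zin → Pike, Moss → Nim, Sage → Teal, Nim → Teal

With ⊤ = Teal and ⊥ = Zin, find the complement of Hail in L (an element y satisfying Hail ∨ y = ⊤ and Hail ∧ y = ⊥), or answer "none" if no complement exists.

Sage

Need y with Hail ∨ y = Teal and Hail ∧ y = Zin.
Checking each element gives: Sage.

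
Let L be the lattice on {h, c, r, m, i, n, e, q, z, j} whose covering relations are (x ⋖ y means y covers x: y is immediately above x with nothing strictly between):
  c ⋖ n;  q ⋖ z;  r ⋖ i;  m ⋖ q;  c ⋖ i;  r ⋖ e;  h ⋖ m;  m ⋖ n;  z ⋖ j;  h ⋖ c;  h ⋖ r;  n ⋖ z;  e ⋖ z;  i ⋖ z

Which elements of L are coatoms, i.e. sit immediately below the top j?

z

The coatoms are exactly the elements covered by j: z.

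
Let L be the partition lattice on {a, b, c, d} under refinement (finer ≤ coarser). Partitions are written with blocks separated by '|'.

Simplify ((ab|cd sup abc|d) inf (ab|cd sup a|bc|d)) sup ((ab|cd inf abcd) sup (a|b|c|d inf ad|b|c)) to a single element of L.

abcd

ab|cd ∨ abc|d = abcd
ab|cd ∨ a|bc|d = abcd
abcd ∧ abcd = abcd
ab|cd ∧ abcd = ab|cd
a|b|c|d ∧ ad|b|c = a|b|c|d
ab|cd ∨ a|b|c|d = ab|cd
abcd ∨ ab|cd = abcd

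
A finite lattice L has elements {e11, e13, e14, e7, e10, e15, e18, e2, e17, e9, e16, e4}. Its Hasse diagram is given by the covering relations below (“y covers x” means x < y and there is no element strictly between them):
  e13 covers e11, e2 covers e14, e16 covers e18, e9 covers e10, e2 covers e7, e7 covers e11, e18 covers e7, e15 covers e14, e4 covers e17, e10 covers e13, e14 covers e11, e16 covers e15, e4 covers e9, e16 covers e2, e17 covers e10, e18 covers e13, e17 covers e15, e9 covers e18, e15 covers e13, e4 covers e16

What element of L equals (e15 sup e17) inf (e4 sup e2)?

e15 ∨ e17 = e17
e4 ∨ e2 = e4
e17 ∧ e4 = e17

e17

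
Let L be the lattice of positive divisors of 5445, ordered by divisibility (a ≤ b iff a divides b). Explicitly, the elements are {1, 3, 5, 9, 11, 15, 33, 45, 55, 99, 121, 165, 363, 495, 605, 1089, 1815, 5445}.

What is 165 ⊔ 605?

In the divisibility order, the join is the least common multiple: lcm(165, 605) = 1815.

1815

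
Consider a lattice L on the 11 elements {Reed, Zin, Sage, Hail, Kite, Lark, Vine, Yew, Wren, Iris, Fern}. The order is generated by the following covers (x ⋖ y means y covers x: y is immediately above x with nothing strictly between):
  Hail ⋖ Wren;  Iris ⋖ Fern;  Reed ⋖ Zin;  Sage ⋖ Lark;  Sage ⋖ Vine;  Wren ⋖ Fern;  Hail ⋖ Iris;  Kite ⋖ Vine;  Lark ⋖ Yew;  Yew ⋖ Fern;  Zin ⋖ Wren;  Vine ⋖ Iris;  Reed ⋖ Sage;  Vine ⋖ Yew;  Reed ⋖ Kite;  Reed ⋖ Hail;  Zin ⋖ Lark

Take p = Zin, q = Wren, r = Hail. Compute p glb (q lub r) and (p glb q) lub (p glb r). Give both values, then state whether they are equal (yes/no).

Zin; Zin; yes

q lub r = Wren, so p glb (q lub r) = Zin glb Wren = Zin.
p glb q = Zin and p glb r = Reed, so (p glb q) lub (p glb r) = Zin lub Reed = Zin.
Equal: yes.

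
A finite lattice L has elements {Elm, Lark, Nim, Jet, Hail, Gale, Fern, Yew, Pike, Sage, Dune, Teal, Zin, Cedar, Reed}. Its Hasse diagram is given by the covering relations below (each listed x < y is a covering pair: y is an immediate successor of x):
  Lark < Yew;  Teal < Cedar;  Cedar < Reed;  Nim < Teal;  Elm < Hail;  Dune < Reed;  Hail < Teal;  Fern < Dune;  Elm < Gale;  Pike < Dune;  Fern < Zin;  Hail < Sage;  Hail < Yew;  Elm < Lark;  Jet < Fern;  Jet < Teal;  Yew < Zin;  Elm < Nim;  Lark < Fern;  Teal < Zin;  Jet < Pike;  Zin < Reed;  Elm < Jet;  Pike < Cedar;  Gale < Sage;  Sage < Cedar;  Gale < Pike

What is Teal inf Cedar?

Teal

Common lower bounds of {Teal, Cedar}: Elm, Hail, Jet, Nim, Teal.
The greatest among these is Teal.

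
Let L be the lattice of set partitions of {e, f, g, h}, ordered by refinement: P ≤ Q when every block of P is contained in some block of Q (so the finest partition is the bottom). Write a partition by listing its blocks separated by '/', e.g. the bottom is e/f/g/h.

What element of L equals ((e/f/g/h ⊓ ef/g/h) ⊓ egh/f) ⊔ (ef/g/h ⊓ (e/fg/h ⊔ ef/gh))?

ef/g/h

e/f/g/h ∧ ef/g/h = e/f/g/h
e/f/g/h ∧ egh/f = e/f/g/h
e/fg/h ∨ ef/gh = efgh
ef/g/h ∧ efgh = ef/g/h
e/f/g/h ∨ ef/g/h = ef/g/h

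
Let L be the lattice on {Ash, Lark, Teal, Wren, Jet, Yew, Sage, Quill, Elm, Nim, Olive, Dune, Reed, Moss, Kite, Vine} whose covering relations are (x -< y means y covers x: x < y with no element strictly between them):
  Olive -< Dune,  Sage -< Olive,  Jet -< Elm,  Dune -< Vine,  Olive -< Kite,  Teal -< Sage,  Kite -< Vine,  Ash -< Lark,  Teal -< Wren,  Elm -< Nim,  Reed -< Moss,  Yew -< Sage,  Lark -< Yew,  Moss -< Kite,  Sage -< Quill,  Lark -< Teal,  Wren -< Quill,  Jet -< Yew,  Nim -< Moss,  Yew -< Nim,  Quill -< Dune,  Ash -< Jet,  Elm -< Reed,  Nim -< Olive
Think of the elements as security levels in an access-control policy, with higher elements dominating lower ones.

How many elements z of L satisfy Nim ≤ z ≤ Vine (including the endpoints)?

6

The interval [Nim, Vine] = {Dune, Kite, Moss, Nim, Olive, Vine}, which has 6 elements.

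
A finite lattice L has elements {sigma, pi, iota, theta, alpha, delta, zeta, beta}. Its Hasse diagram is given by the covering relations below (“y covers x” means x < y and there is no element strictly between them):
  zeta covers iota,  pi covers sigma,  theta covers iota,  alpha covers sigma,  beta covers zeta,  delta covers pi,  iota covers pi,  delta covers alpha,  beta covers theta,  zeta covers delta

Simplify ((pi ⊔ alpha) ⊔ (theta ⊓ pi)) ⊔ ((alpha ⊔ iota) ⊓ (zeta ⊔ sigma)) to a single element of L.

pi ∨ alpha = delta
theta ∧ pi = pi
delta ∨ pi = delta
alpha ∨ iota = zeta
zeta ∨ sigma = zeta
zeta ∧ zeta = zeta
delta ∨ zeta = zeta

zeta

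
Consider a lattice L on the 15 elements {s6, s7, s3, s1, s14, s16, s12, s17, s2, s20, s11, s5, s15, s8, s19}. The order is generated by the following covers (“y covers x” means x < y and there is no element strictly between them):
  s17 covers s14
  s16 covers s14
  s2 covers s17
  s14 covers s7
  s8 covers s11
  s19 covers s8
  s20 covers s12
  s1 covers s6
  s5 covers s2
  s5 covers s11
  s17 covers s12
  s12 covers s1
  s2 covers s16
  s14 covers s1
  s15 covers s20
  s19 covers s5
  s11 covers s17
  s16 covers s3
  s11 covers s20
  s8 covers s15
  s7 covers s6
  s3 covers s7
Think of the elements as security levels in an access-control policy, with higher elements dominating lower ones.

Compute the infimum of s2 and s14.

Common lower bounds of {s2, s14}: s1, s14, s6, s7.
The greatest among these is s14.

s14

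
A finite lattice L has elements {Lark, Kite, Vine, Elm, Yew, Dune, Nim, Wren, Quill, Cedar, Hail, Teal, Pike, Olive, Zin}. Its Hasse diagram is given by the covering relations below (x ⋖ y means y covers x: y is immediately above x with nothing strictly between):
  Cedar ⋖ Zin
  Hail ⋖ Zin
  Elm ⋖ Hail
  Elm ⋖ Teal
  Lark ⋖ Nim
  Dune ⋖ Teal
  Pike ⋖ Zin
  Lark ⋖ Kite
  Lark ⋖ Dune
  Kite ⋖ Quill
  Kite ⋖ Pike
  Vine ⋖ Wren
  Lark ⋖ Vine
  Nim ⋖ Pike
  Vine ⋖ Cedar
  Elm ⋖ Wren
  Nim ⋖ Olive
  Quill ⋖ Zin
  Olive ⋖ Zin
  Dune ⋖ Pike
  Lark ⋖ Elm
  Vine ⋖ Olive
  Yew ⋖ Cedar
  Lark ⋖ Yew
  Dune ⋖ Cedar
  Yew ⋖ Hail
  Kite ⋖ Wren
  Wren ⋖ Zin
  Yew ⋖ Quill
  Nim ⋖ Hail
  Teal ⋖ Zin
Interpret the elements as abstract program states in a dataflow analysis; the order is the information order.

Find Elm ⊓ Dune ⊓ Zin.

Common lower bounds of {Elm, Dune, Zin}: Lark.
The greatest among these is Lark.

Lark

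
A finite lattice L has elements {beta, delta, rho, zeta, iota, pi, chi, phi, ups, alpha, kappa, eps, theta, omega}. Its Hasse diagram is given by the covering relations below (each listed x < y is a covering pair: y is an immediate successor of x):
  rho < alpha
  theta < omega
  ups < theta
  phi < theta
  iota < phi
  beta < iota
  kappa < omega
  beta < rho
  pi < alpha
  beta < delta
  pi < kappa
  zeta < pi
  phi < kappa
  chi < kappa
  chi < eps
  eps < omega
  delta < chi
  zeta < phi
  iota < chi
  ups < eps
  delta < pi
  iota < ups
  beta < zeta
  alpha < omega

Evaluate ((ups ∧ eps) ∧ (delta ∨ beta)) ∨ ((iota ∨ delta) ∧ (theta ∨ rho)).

chi

ups ∧ eps = ups
delta ∨ beta = delta
ups ∧ delta = beta
iota ∨ delta = chi
theta ∨ rho = omega
chi ∧ omega = chi
beta ∨ chi = chi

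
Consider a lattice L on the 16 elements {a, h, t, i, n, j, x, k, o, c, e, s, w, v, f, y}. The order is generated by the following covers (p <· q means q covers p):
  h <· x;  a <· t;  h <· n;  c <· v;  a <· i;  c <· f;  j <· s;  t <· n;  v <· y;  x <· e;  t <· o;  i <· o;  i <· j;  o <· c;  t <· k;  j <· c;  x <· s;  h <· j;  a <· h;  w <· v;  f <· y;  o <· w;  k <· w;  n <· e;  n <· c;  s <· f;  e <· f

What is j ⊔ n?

c

Common upper bounds of {j, n}: c, f, v, y.
The least among these is c.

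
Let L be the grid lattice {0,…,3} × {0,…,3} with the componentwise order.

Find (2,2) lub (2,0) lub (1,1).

(2,2)

Common upper bounds of {(2,2), (2,0), (1,1)}: (2,2), (2,3), (3,2), (3,3).
The least among these is (2,2).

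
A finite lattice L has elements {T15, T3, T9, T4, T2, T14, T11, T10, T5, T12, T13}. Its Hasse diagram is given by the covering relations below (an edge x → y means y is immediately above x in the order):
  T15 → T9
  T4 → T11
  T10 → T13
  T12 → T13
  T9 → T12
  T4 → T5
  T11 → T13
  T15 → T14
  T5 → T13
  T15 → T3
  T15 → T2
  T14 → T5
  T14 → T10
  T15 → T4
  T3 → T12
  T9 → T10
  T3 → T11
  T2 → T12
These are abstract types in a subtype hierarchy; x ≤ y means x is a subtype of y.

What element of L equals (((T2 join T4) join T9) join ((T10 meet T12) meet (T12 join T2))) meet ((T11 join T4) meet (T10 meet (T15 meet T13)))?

T15

T2 ∨ T4 = T13
T13 ∨ T9 = T13
T10 ∧ T12 = T9
T12 ∨ T2 = T12
T9 ∧ T12 = T9
T13 ∨ T9 = T13
T11 ∨ T4 = T11
T15 ∧ T13 = T15
T10 ∧ T15 = T15
T11 ∧ T15 = T15
T13 ∧ T15 = T15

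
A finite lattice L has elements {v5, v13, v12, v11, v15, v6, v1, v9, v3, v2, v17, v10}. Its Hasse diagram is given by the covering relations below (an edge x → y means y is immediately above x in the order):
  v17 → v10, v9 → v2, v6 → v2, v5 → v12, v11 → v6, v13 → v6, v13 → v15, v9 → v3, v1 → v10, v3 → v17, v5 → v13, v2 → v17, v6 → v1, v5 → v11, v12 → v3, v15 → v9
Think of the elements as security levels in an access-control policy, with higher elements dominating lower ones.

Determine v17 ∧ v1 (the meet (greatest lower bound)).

Common lower bounds of {v17, v1}: v11, v13, v5, v6.
The greatest among these is v6.

v6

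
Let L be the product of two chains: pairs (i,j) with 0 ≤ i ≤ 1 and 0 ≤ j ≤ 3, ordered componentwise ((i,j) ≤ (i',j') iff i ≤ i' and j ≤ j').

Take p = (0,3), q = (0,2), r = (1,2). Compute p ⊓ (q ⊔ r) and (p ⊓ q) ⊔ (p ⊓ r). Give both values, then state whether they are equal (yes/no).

q ⊔ r = (1,2), so p ⊓ (q ⊔ r) = (0,3) ⊓ (1,2) = (0,2).
p ⊓ q = (0,2) and p ⊓ r = (0,2), so (p ⊓ q) ⊔ (p ⊓ r) = (0,2) ⊔ (0,2) = (0,2).
Equal: yes.

(0,2); (0,2); yes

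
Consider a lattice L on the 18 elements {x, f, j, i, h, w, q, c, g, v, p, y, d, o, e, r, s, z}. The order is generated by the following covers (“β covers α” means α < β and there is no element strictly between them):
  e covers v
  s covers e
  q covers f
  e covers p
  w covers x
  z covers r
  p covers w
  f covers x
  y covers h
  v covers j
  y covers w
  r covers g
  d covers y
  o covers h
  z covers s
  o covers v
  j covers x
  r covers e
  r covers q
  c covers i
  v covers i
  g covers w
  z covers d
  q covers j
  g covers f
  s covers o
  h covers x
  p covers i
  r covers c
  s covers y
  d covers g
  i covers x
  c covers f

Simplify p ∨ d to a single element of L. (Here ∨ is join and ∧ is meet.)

z

p ∨ d = z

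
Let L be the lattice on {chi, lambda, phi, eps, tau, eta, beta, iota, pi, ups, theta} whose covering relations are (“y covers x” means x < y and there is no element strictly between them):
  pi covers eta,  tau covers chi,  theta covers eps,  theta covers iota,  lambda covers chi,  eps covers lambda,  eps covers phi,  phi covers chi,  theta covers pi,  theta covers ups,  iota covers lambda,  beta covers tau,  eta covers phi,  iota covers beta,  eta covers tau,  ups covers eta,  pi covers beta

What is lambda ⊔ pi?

Common upper bounds of {lambda, pi}: theta.
The least among these is theta.

theta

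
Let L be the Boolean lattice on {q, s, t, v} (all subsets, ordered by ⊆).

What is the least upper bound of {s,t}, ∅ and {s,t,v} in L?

{s,t,v}

Common upper bounds of {{s,t}, ∅, {s,t,v}}: {q,s,t,v}, {s,t,v}.
The least among these is {s,t,v}.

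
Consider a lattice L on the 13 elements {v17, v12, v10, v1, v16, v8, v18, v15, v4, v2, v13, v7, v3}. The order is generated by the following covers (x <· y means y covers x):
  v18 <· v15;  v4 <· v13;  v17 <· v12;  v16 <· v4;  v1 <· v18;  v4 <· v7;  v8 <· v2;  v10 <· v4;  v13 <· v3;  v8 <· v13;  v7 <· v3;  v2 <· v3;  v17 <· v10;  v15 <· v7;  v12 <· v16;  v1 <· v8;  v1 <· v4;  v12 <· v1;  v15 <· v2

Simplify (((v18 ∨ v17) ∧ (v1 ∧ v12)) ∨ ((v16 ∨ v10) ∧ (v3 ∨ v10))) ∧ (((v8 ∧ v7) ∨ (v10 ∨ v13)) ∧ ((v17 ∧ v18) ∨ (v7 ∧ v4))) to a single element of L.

v18 ∨ v17 = v18
v1 ∧ v12 = v12
v18 ∧ v12 = v12
v16 ∨ v10 = v4
v3 ∨ v10 = v3
v4 ∧ v3 = v4
v12 ∨ v4 = v4
v8 ∧ v7 = v1
v10 ∨ v13 = v13
v1 ∨ v13 = v13
v17 ∧ v18 = v17
v7 ∧ v4 = v4
v17 ∨ v4 = v4
v13 ∧ v4 = v4
v4 ∧ v4 = v4

v4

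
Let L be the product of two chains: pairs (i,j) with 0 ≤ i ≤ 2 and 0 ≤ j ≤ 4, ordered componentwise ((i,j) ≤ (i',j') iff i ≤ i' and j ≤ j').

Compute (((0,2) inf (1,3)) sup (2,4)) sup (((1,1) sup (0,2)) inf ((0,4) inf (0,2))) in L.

(2,4)

(0,2) ∧ (1,3) = (0,2)
(0,2) ∨ (2,4) = (2,4)
(1,1) ∨ (0,2) = (1,2)
(0,4) ∧ (0,2) = (0,2)
(1,2) ∧ (0,2) = (0,2)
(2,4) ∨ (0,2) = (2,4)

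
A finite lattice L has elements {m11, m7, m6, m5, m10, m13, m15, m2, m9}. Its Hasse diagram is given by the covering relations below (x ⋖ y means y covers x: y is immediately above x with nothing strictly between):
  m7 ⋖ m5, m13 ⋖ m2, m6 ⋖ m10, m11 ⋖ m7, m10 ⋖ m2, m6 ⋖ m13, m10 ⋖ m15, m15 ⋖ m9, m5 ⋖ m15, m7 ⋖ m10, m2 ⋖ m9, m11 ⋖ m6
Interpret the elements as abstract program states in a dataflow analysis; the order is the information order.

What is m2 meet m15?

m10

Common lower bounds of {m2, m15}: m10, m11, m6, m7.
The greatest among these is m10.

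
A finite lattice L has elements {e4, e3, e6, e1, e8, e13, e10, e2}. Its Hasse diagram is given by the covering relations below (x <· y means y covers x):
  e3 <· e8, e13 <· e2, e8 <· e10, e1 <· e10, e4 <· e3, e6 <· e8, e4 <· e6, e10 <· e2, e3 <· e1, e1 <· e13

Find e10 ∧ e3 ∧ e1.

e3

Common lower bounds of {e10, e3, e1}: e3, e4.
The greatest among these is e3.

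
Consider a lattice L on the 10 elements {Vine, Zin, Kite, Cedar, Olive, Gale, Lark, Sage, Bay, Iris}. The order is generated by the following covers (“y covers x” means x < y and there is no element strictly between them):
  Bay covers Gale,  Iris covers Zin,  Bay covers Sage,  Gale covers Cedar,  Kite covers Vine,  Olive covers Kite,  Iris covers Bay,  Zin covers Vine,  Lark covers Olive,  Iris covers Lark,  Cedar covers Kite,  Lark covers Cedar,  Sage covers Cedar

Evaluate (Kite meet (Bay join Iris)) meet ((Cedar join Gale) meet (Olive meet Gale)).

Kite

Bay ∨ Iris = Iris
Kite ∧ Iris = Kite
Cedar ∨ Gale = Gale
Olive ∧ Gale = Kite
Gale ∧ Kite = Kite
Kite ∧ Kite = Kite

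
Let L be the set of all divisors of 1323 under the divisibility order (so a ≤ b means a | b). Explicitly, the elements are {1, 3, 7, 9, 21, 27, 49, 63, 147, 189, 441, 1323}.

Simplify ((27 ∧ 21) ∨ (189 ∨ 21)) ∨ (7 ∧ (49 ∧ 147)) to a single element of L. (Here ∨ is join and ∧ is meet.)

27 ∧ 21 = 3
189 ∨ 21 = 189
3 ∨ 189 = 189
49 ∧ 147 = 49
7 ∧ 49 = 7
189 ∨ 7 = 189

189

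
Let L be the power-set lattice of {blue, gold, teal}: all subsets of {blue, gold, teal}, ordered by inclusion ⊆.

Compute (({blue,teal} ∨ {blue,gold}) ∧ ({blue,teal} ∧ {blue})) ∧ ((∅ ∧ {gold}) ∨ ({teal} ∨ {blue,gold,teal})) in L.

{blue}

{blue,teal} ∨ {blue,gold} = {blue,gold,teal}
{blue,teal} ∧ {blue} = {blue}
{blue,gold,teal} ∧ {blue} = {blue}
∅ ∧ {gold} = ∅
{teal} ∨ {blue,gold,teal} = {blue,gold,teal}
∅ ∨ {blue,gold,teal} = {blue,gold,teal}
{blue} ∧ {blue,gold,teal} = {blue}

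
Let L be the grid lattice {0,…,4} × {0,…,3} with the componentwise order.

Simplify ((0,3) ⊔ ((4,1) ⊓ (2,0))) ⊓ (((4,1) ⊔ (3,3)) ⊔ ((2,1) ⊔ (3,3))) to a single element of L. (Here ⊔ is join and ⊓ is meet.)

(2,3)

(4,1) ∧ (2,0) = (2,0)
(0,3) ∨ (2,0) = (2,3)
(4,1) ∨ (3,3) = (4,3)
(2,1) ∨ (3,3) = (3,3)
(4,3) ∨ (3,3) = (4,3)
(2,3) ∧ (4,3) = (2,3)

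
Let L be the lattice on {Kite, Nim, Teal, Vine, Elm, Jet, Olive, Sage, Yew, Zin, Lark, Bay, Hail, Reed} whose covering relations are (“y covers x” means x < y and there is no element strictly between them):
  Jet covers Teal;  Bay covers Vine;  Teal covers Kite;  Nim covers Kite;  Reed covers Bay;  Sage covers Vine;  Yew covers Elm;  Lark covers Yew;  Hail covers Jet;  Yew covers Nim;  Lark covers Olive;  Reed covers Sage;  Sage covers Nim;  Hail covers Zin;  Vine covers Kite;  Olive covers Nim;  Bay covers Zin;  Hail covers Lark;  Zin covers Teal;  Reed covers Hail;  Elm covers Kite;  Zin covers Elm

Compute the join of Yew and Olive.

Lark

Common upper bounds of {Yew, Olive}: Hail, Lark, Reed.
The least among these is Lark.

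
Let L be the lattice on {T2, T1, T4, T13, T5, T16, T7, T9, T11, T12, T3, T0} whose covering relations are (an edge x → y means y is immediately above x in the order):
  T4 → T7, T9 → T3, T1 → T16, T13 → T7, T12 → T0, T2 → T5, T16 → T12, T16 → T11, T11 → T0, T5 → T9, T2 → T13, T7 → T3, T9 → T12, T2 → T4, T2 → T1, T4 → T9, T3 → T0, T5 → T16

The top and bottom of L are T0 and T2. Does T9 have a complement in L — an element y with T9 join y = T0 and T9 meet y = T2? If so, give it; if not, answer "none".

For every candidate y, either T9 ∨ y ≠ T0 or T9 ∧ y ≠ T2; no complement exists.

none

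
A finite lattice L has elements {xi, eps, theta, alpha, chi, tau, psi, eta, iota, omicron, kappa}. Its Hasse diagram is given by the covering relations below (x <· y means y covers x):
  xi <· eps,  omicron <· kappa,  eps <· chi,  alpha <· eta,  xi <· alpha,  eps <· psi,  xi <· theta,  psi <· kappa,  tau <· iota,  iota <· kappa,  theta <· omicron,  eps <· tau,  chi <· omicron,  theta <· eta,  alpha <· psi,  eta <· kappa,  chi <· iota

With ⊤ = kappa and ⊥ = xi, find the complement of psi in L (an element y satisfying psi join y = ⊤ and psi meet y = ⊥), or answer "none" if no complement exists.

Need y with psi ∨ y = kappa and psi ∧ y = xi.
Checking each element gives: theta.

theta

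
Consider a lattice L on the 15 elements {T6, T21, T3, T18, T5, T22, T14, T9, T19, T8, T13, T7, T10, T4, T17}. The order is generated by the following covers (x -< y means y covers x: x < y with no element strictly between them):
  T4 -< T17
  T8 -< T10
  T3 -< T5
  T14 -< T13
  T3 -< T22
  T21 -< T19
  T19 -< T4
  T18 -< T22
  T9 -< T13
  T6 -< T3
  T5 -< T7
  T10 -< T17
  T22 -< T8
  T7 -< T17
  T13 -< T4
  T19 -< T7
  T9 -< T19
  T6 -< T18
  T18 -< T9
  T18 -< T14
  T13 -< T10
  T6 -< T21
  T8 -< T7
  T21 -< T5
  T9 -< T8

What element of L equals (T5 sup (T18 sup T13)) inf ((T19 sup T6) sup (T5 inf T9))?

T18 ∨ T13 = T13
T5 ∨ T13 = T17
T19 ∨ T6 = T19
T5 ∧ T9 = T6
T19 ∨ T6 = T19
T17 ∧ T19 = T19

T19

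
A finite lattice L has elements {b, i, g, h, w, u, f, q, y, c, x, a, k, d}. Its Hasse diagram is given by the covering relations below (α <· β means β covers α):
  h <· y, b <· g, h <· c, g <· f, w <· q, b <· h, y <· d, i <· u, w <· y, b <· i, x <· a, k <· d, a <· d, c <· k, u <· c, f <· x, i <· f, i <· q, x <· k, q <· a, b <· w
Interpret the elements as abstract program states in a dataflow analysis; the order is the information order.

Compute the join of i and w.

q

Common upper bounds of {i, w}: a, d, q.
The least among these is q.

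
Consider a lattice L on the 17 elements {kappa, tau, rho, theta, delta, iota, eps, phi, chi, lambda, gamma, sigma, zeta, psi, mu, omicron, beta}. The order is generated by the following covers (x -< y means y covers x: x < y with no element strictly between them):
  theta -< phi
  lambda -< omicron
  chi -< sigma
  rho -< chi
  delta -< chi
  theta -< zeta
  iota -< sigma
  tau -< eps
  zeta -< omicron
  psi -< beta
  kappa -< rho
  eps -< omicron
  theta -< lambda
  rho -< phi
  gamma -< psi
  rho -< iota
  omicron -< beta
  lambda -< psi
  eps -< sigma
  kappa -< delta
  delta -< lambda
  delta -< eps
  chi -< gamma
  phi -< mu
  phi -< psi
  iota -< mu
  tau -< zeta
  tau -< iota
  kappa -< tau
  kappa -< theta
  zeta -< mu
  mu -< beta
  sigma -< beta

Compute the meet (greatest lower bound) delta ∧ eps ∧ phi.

Common lower bounds of {delta, eps, phi}: kappa.
The greatest among these is kappa.

kappa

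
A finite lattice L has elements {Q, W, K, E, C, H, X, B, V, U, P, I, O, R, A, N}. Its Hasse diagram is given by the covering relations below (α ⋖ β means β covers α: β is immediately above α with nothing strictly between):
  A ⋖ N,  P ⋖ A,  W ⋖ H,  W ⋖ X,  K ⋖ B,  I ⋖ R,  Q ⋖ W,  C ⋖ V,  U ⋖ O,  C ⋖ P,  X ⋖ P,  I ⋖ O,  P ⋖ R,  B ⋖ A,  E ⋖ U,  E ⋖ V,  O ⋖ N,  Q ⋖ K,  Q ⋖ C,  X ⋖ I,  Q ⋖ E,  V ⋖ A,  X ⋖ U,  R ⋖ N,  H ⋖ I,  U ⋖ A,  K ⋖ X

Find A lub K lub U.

A

Common upper bounds of {A, K, U}: A, N.
The least among these is A.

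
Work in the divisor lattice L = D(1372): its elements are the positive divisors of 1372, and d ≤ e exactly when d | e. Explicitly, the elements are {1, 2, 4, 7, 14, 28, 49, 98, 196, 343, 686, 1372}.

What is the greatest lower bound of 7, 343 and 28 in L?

Common lower bounds of {7, 343, 28}: 1, 7.
The greatest among these is 7.

7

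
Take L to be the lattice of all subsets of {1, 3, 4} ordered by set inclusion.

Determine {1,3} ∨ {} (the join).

Under ⊆, join is union: {1,3} ∪ {} = {1,3}.

{1,3}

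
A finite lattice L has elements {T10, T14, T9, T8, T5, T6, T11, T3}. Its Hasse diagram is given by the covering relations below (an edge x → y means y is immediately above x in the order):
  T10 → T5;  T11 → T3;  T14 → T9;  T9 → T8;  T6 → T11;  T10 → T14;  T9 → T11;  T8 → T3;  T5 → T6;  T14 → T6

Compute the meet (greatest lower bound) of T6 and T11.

Common lower bounds of {T6, T11}: T10, T14, T5, T6.
The greatest among these is T6.

T6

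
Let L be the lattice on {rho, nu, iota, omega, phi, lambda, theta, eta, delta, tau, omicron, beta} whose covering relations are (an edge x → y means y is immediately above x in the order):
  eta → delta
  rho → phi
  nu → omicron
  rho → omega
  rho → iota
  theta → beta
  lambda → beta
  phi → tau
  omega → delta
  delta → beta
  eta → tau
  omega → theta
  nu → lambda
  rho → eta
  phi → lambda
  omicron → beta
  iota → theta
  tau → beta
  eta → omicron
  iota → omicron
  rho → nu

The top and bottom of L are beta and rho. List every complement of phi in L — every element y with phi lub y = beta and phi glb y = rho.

delta, iota, omega, omicron, theta

Need y with phi ∨ y = beta and phi ∧ y = rho.
Checking each element gives: delta, iota, omega, omicron, theta.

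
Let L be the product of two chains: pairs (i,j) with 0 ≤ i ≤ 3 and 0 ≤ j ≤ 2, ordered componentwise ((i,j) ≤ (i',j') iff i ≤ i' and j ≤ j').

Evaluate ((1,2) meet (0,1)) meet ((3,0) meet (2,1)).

(0,0)

(1,2) ∧ (0,1) = (0,1)
(3,0) ∧ (2,1) = (2,0)
(0,1) ∧ (2,0) = (0,0)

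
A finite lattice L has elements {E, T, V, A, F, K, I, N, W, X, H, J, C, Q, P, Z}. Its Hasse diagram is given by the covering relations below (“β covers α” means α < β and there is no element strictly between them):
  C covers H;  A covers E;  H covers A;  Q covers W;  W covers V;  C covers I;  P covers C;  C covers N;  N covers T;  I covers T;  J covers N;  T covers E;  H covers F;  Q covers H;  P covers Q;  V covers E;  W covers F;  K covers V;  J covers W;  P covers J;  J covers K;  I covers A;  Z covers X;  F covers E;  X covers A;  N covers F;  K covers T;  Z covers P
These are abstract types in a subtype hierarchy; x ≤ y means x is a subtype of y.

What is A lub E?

Common upper bounds of {A, E}: A, C, H, I, P, Q, X, Z.
The least among these is A.

A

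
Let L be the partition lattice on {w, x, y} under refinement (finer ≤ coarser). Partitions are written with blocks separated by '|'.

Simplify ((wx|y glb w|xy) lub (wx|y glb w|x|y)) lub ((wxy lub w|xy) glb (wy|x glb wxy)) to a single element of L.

wy|x

wx|y ∧ w|xy = w|x|y
wx|y ∧ w|x|y = w|x|y
w|x|y ∨ w|x|y = w|x|y
wxy ∨ w|xy = wxy
wy|x ∧ wxy = wy|x
wxy ∧ wy|x = wy|x
w|x|y ∨ wy|x = wy|x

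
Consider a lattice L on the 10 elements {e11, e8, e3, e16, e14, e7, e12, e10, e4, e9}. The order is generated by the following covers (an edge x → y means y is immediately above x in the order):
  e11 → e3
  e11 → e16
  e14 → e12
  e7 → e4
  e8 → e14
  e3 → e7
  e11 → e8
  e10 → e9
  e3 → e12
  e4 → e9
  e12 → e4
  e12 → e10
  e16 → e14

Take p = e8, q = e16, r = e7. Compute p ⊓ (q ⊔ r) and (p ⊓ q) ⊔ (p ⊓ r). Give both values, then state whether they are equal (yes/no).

e8; e11; no

q ⊔ r = e4, so p ⊓ (q ⊔ r) = e8 ⊓ e4 = e8.
p ⊓ q = e11 and p ⊓ r = e11, so (p ⊓ q) ⊔ (p ⊓ r) = e11 ⊔ e11 = e11.
Equal: no.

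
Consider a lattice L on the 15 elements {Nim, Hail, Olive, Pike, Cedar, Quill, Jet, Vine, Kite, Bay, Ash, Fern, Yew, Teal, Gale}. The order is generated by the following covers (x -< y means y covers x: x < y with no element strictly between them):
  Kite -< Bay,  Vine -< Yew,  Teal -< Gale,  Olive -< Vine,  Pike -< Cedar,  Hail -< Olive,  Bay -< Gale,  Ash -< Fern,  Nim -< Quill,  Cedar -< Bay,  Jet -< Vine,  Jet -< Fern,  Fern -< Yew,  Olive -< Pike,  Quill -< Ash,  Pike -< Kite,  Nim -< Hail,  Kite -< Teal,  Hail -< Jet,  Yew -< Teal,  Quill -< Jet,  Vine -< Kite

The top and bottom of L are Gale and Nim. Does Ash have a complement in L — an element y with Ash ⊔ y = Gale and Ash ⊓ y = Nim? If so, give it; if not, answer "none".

Need y with Ash ∨ y = Gale and Ash ∧ y = Nim.
Checking each element gives: Cedar.

Cedar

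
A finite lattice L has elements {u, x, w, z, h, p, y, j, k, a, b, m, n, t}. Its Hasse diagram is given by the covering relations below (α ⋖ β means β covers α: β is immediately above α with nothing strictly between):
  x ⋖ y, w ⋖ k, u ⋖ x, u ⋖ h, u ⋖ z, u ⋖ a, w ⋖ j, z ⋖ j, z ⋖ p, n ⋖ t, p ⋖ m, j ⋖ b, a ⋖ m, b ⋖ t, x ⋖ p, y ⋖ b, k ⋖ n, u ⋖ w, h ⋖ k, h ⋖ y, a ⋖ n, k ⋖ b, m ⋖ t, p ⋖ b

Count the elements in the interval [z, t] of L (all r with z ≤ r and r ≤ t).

6

The interval [z, t] = {b, j, m, p, t, z}, which has 6 elements.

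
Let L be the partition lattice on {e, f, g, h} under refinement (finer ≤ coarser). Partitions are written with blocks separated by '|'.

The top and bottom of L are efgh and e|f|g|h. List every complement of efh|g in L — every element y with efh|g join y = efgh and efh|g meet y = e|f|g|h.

eg|f|h, e|fg|h, e|f|gh

Need y with efh|g ∨ y = efgh and efh|g ∧ y = e|f|g|h.
Checking each element gives: eg|f|h, e|fg|h, e|f|gh.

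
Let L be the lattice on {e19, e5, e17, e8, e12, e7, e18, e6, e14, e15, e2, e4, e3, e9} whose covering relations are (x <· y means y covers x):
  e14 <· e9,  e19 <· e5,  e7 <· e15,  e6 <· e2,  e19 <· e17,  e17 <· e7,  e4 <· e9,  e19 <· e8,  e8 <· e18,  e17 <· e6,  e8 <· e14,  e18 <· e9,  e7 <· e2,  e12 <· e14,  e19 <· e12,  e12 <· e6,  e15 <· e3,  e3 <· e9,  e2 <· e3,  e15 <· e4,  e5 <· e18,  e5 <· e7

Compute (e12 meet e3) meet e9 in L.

e12 ∧ e3 = e12
e12 ∧ e9 = e12

e12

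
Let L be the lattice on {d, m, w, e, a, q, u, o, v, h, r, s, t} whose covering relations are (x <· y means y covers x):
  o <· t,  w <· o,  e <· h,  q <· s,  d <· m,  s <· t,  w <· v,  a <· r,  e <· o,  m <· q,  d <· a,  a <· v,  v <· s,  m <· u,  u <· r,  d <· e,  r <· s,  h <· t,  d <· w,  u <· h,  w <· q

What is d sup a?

a

Common upper bounds of {d, a}: a, r, s, t, v.
The least among these is a.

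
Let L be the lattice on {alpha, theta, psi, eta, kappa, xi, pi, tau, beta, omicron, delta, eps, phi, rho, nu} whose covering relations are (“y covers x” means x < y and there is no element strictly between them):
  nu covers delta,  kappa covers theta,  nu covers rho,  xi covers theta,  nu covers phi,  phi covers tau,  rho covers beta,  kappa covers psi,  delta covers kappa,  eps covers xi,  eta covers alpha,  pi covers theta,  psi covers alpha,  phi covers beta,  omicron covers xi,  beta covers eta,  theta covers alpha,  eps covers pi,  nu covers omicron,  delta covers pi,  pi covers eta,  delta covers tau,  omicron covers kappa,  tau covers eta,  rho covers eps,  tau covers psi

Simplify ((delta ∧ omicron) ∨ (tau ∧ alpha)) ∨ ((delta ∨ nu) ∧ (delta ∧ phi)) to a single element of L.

delta ∧ omicron = kappa
tau ∧ alpha = alpha
kappa ∨ alpha = kappa
delta ∨ nu = nu
delta ∧ phi = tau
nu ∧ tau = tau
kappa ∨ tau = delta

delta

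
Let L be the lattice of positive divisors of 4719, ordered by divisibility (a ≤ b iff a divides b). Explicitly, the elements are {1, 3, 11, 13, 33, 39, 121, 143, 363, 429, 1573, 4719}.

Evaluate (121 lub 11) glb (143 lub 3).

11

121 ∨ 11 = 121
143 ∨ 3 = 429
121 ∧ 429 = 11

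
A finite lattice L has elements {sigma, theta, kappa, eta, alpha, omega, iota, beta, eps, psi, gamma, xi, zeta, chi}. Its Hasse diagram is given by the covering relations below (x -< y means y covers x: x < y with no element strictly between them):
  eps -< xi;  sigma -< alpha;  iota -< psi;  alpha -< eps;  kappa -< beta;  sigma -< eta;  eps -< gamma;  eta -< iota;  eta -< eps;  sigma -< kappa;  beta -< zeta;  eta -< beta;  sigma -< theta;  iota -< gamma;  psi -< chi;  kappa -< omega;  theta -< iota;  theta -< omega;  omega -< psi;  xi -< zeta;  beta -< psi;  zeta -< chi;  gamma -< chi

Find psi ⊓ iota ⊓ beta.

eta

Common lower bounds of {psi, iota, beta}: eta, sigma.
The greatest among these is eta.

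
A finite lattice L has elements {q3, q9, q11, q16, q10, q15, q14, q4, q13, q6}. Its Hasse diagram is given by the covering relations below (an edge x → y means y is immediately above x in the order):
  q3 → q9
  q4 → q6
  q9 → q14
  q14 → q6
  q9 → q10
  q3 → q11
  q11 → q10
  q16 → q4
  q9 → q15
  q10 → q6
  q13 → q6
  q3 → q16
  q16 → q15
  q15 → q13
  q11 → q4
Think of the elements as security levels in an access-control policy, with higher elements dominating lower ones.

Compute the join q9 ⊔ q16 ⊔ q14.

q6

Common upper bounds of {q9, q16, q14}: q6.
The least among these is q6.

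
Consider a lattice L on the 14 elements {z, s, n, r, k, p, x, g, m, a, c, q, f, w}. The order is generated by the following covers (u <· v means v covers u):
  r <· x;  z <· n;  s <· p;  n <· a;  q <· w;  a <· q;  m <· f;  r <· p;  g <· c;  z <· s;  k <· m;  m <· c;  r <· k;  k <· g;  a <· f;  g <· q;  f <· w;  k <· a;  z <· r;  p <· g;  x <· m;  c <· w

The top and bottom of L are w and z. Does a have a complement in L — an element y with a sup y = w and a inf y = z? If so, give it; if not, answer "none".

For every candidate y, either a ∨ y ≠ w or a ∧ y ≠ z; no complement exists.

none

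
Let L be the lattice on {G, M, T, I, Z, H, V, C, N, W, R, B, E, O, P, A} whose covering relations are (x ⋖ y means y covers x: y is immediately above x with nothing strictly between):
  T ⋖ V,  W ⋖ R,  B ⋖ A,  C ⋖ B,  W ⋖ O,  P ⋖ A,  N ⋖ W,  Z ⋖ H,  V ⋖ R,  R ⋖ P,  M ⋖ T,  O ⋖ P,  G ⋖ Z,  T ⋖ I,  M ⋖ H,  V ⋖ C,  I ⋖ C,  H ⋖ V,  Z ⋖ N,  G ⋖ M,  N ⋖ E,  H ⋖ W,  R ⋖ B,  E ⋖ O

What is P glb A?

Common lower bounds of {P, A}: E, G, H, M, N, O, P, R, T, V, W, Z.
The greatest among these is P.

P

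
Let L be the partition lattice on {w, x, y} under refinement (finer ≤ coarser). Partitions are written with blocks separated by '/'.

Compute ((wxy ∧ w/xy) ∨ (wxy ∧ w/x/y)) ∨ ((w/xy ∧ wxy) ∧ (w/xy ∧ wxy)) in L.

wxy ∧ w/xy = w/xy
wxy ∧ w/x/y = w/x/y
w/xy ∨ w/x/y = w/xy
w/xy ∧ wxy = w/xy
w/xy ∧ wxy = w/xy
w/xy ∧ w/xy = w/xy
w/xy ∨ w/xy = w/xy

w/xy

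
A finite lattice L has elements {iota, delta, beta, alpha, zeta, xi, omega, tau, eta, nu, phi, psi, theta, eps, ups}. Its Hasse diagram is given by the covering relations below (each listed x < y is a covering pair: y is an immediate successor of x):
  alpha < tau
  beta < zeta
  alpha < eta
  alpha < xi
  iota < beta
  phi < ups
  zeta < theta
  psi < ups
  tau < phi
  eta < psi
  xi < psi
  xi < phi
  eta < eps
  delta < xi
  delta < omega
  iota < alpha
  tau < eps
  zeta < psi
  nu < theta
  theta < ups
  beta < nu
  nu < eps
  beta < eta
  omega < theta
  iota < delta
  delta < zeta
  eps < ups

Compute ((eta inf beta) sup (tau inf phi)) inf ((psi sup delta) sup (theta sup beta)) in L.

eps

eta ∧ beta = beta
tau ∧ phi = tau
beta ∨ tau = eps
psi ∨ delta = psi
theta ∨ beta = theta
psi ∨ theta = ups
eps ∧ ups = eps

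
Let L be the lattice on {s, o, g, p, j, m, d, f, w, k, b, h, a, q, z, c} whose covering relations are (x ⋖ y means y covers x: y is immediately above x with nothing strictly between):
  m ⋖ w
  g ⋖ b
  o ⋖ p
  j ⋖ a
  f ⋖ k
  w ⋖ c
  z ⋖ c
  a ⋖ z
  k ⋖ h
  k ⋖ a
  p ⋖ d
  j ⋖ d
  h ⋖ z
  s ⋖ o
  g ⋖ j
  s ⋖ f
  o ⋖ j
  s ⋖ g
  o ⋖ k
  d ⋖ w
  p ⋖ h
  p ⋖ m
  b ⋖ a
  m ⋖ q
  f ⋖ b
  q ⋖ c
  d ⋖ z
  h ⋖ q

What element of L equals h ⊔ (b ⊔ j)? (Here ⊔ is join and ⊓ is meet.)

b ∨ j = a
h ∨ a = z

z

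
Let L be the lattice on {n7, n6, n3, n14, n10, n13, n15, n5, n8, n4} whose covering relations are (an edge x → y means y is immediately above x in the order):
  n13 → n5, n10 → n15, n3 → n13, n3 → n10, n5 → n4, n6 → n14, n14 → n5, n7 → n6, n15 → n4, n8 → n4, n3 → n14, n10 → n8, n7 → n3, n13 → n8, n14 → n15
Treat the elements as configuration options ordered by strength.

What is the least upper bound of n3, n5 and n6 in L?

n5

Common upper bounds of {n3, n5, n6}: n4, n5.
The least among these is n5.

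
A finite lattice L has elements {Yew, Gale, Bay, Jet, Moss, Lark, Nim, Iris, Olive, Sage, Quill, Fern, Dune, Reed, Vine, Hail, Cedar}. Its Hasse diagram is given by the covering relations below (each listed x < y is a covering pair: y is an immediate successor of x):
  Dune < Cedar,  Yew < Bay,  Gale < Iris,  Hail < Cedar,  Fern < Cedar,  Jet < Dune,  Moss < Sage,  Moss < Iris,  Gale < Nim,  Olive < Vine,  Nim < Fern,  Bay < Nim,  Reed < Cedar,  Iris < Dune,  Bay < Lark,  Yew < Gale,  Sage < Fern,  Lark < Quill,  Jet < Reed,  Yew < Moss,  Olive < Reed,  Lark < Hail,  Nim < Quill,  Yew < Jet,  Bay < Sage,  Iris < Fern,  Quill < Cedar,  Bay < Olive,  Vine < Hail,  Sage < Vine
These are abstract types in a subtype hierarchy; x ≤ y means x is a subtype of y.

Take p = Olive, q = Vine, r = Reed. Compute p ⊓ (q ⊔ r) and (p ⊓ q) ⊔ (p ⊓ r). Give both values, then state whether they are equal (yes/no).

Olive; Olive; yes

q ⊔ r = Cedar, so p ⊓ (q ⊔ r) = Olive ⊓ Cedar = Olive.
p ⊓ q = Olive and p ⊓ r = Olive, so (p ⊓ q) ⊔ (p ⊓ r) = Olive ⊔ Olive = Olive.
Equal: yes.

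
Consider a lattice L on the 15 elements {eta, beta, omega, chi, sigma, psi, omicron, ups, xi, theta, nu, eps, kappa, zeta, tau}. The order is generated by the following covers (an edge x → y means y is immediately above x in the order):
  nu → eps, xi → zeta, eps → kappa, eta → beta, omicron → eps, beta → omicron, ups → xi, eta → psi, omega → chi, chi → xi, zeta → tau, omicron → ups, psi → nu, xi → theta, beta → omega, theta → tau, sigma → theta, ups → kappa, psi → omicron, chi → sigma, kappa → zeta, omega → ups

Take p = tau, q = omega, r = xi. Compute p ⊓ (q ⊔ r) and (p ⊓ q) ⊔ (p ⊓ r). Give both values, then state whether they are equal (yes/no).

xi; xi; yes

q ⊔ r = xi, so p ⊓ (q ⊔ r) = tau ⊓ xi = xi.
p ⊓ q = omega and p ⊓ r = xi, so (p ⊓ q) ⊔ (p ⊓ r) = omega ⊔ xi = xi.
Equal: yes.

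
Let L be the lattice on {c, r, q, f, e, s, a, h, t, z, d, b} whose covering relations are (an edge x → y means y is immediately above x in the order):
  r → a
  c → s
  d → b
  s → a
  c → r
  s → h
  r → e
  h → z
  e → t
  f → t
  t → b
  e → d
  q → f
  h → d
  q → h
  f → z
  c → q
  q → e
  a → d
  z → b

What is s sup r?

Common upper bounds of {s, r}: a, b, d.
The least among these is a.

a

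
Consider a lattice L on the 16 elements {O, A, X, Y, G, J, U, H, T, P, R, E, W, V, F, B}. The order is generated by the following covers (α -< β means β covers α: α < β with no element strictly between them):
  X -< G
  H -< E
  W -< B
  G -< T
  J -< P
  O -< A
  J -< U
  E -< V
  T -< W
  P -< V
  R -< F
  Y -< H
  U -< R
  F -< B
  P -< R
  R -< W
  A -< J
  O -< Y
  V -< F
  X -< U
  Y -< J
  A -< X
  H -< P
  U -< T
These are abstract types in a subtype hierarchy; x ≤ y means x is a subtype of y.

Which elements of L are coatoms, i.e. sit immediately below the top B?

The coatoms are exactly the elements covered by B: F, W.

F, W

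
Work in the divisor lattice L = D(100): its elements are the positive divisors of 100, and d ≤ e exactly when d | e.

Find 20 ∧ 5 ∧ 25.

5

In the divisibility order, the meet is the greatest common divisor: gcd(20, 5, 25) = 5.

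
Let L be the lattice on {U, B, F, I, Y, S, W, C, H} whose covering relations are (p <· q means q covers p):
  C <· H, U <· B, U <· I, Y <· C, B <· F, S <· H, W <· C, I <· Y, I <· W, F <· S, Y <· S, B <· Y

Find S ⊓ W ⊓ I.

Common lower bounds of {S, W, I}: I, U.
The greatest among these is I.

I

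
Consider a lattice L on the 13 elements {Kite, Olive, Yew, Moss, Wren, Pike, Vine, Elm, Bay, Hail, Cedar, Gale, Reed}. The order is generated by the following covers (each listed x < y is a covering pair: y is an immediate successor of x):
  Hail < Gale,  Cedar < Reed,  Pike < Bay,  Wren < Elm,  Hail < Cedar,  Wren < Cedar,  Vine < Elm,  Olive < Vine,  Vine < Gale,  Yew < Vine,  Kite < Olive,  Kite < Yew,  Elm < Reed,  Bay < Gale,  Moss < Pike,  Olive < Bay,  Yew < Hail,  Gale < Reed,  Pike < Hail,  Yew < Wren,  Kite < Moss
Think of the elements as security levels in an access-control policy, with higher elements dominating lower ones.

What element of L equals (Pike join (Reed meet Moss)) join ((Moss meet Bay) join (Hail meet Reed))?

Hail

Reed ∧ Moss = Moss
Pike ∨ Moss = Pike
Moss ∧ Bay = Moss
Hail ∧ Reed = Hail
Moss ∨ Hail = Hail
Pike ∨ Hail = Hail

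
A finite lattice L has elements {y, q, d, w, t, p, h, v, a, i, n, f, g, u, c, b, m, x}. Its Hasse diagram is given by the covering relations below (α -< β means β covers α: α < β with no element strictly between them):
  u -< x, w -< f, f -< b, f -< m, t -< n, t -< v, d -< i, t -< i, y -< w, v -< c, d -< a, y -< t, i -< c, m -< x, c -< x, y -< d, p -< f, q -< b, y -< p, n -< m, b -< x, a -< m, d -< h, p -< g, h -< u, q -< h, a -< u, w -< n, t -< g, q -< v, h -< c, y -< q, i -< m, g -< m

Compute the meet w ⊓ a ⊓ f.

Common lower bounds of {w, a, f}: y.
The greatest among these is y.

y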